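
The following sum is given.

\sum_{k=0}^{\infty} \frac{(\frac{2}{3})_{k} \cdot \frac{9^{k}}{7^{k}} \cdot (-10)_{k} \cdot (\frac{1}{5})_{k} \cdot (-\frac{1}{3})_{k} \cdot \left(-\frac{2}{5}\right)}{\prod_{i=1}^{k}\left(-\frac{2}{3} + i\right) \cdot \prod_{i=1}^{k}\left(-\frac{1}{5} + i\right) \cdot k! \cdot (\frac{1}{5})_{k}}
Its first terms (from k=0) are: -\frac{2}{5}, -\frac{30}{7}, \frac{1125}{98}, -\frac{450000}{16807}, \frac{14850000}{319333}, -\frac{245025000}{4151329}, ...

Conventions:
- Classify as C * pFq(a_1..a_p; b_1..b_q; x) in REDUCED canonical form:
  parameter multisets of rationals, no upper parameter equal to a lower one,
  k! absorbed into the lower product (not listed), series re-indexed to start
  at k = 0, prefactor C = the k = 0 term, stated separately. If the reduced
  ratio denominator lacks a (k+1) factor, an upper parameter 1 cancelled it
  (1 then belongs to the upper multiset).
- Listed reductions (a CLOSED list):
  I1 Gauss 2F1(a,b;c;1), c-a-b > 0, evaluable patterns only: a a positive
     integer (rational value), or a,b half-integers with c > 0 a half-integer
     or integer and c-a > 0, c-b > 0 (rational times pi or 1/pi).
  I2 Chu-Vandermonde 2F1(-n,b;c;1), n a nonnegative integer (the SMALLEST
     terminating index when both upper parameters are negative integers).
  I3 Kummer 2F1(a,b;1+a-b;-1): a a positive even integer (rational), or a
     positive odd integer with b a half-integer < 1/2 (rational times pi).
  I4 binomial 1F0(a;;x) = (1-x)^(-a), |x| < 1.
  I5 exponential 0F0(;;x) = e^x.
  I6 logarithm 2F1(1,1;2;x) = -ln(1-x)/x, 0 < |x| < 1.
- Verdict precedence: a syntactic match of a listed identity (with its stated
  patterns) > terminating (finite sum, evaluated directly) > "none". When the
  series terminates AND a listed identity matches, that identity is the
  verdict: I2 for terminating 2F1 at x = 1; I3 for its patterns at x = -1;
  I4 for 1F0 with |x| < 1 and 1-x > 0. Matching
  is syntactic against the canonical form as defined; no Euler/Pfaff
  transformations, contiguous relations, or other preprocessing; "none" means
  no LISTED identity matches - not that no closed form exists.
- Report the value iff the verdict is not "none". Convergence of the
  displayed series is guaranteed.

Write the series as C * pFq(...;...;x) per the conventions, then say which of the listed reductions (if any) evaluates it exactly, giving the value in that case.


The series (x = \frac{9}{7}) is 3F2: upper {-10, -\frac{1}{3}, \frac{2}{3}}, lower {\frac{1}{3}, \frac{4}{5}}, prefactor -\frac{2}{5}. Verdict: terminating. (-10)_k vanishes past k = 10, leaving a 11-term sum, computed directly. Hence: -\frac{5820678388188802291}{3428438948833984540}.

The tell: t_0 = -\frac{2}{5} here, and the two geometric factors (C = -2/5, x = 9/7) combine into one argument.
Ratio: r(k) = \frac{9}{7} * (k-10) (k-\frac{1}{3}) (k+\frac{2}{3}) / [(k+\frac{1}{3}) (k+\frac{4}{5}) (k+1)] - rational in k, leading ratio \frac{9}{7}; with t_0 = -\frac{2}{5}, classification follows.


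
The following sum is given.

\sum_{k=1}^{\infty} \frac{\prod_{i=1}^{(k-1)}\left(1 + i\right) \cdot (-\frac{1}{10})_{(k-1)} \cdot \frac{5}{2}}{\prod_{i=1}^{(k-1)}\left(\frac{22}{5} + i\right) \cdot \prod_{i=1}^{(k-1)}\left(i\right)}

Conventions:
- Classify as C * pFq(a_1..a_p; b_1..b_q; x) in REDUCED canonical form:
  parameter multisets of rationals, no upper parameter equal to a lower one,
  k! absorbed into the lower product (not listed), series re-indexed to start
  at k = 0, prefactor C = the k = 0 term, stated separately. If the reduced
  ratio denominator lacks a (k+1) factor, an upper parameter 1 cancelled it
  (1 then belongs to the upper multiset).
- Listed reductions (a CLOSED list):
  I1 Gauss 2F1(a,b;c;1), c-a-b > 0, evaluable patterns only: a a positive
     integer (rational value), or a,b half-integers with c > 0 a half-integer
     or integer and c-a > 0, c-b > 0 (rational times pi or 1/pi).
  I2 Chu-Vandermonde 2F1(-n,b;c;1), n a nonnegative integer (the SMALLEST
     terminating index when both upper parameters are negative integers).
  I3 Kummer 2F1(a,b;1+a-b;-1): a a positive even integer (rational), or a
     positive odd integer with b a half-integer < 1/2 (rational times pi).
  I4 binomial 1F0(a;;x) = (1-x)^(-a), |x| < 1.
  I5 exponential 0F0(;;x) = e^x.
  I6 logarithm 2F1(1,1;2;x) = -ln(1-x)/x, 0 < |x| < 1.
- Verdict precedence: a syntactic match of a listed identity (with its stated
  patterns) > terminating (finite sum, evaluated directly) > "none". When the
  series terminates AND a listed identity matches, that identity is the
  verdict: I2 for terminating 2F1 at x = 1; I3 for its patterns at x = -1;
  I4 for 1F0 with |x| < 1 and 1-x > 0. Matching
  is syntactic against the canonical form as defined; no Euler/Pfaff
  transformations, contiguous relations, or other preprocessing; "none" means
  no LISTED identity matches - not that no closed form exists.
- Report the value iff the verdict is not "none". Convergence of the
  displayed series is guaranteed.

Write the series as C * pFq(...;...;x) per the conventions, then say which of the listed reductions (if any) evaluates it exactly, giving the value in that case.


Key observation: from the first term \frac{5}{2}: the running product (prefactor 5/2) telescopes to a rising factorial.
Consecutive-term ratio: r(k) = 1 * (k-\frac{1}{10}) (k+2) / [(k+\frac{27}{5}) (k+1)] - rational in k. x = 1; t_0 = \frac{5}{2}; negate the roots.

x = 1 here; the reduced form reads 2F1, upper {-\frac{1}{10}, 2}, lower {\frac{27}{5}}, C = \frac{5}{2}. Verdict: this is Gauss (I1, integer-parameter pattern) (x = 1: the Gamma ratio telescopes since c-a-b = 7/2 > 0 and a = 2 in Z>0). Exact value: \frac{748}{315}.


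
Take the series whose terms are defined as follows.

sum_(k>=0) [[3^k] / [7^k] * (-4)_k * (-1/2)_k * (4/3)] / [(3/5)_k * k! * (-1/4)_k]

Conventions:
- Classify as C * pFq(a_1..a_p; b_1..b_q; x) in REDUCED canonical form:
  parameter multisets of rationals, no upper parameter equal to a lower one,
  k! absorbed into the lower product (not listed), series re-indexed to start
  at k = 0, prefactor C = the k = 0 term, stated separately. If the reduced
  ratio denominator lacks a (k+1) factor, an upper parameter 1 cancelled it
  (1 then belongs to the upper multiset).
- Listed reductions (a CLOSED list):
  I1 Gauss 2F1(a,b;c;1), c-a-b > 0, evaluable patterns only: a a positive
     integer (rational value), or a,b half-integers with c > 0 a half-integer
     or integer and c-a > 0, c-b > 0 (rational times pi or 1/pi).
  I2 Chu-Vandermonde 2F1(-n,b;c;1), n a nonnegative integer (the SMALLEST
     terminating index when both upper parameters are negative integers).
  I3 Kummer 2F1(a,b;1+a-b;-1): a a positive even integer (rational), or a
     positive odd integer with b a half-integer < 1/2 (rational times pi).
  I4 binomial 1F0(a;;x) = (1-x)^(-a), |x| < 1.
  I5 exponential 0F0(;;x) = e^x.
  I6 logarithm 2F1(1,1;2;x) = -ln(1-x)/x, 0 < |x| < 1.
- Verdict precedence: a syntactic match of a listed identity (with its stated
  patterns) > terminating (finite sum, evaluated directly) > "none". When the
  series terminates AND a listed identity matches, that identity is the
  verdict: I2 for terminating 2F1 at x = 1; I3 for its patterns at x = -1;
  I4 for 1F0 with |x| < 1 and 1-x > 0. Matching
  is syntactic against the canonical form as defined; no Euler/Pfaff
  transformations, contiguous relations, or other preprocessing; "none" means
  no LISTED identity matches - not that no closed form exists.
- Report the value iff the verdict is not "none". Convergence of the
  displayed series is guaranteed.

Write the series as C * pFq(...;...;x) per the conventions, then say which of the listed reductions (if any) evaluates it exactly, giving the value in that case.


Classification (C = 4/3): 2F2 with upper {-4, -1/2}, lower {-1/4, 3/5}, argument x = 3/7. Verdict: terminating - upper -4 stops the sum at k = 4; the 5 terms are added exactly. Sum: -10651692/2403401.

Key step: from the first term 4/3: the two geometric factors (C = 4/3) combine into one argument.
Consecutive-term ratio: r(k) = (3/7) * (k-4) (k-1/2) / [(k-1/4) (k+3/5) (k+1)] - rational in k. x = (3/7); t_0 = 4/3; negate the roots.


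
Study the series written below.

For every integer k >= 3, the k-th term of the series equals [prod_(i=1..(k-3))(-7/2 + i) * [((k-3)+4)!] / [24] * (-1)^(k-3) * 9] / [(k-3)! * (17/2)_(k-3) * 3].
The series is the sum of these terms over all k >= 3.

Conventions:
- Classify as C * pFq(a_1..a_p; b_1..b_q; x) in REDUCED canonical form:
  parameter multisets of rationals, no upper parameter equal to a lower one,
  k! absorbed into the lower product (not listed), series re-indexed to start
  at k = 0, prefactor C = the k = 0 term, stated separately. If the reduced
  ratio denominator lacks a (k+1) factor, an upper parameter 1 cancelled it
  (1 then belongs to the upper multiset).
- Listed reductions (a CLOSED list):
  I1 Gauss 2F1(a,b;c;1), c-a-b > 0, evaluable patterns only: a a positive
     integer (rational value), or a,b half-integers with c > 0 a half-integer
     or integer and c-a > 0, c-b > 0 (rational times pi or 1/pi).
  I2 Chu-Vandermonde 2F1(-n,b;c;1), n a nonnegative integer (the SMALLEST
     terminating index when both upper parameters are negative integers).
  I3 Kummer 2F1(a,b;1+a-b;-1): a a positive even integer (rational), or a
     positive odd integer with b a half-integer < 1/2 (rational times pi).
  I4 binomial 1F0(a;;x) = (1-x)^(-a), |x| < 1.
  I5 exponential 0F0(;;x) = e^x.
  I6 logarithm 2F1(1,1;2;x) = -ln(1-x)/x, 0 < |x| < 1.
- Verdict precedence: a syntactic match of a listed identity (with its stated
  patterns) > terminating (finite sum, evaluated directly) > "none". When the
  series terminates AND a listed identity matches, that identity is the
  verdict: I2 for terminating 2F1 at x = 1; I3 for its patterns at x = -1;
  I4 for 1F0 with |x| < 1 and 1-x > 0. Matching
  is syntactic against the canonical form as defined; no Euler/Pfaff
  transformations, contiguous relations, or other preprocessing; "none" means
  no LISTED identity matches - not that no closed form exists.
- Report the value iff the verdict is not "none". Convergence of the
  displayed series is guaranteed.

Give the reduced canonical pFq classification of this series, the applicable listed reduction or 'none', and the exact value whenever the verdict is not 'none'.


Reduced: x = -1, 2F1, upper = {-5/2, 5}, lower = {17/2}, C = 3. Verdict: the Kummer evaluation I3 applies (x = -1; c = 17/2 equals 1+a-b for upper {-5/2, 5}: listed pattern). Sum: (405405/131072) * pi.

First insight: t_0 = 3 here, and the running product (C = 3, x = -1) telescopes to a rising factorial.
Adjacent-term ratio: r(k) = (-1) * (k-5/2) (k+5) / [(k+17/2) (k+1)] ; factor over Q: parameters, x = (-1), and C = 3.


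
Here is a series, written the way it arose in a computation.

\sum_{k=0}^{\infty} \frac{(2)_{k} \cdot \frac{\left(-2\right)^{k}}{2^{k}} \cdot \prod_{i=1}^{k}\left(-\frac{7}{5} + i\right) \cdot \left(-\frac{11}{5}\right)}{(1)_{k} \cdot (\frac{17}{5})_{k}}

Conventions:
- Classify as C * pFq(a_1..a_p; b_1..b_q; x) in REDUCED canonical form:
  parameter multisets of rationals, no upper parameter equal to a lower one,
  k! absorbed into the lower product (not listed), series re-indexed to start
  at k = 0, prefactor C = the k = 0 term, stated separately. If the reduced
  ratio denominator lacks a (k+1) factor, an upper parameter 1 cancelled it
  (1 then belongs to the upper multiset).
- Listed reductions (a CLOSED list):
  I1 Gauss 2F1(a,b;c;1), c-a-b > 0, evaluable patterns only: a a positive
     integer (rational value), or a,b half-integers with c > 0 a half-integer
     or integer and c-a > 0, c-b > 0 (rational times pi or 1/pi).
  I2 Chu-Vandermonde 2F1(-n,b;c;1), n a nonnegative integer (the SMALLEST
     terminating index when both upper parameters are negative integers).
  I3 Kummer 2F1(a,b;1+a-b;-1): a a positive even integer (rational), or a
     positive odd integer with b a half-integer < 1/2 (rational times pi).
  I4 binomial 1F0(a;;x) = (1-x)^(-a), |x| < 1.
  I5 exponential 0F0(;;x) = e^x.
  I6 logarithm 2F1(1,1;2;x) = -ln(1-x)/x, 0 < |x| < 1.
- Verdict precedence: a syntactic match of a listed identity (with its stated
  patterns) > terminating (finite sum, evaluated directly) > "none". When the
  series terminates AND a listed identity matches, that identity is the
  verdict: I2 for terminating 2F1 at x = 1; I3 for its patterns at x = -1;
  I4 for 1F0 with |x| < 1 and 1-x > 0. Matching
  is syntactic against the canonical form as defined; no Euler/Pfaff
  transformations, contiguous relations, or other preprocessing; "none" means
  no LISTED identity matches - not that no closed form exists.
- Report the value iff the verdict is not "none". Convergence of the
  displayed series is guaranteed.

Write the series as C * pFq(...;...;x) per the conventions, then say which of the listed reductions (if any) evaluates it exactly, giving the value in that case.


Reduced: x = -1, 2F1, upper = {-\frac{2}{5}, 2}, lower = {\frac{17}{5}}, C = -\frac{11}{5}. Verdict: the Kummer evaluation I3 fires (x = -1; c = \frac{17}{5} equals 1+a-b for upper {-\frac{2}{5}, 2}: listed pattern). Hence: -\frac{66}{25}.

The tell: with t_0 = -\frac{11}{5}, (1)_k (C = -11/5) is k! itself.
Adjacent-term ratio: r(k) = -1 * (k-\frac{2}{5}) (k+2) / [(k+\frac{17}{5}) (k+1)] ; factor over Q: parameters, x = -1, and C = -\frac{11}{5}.


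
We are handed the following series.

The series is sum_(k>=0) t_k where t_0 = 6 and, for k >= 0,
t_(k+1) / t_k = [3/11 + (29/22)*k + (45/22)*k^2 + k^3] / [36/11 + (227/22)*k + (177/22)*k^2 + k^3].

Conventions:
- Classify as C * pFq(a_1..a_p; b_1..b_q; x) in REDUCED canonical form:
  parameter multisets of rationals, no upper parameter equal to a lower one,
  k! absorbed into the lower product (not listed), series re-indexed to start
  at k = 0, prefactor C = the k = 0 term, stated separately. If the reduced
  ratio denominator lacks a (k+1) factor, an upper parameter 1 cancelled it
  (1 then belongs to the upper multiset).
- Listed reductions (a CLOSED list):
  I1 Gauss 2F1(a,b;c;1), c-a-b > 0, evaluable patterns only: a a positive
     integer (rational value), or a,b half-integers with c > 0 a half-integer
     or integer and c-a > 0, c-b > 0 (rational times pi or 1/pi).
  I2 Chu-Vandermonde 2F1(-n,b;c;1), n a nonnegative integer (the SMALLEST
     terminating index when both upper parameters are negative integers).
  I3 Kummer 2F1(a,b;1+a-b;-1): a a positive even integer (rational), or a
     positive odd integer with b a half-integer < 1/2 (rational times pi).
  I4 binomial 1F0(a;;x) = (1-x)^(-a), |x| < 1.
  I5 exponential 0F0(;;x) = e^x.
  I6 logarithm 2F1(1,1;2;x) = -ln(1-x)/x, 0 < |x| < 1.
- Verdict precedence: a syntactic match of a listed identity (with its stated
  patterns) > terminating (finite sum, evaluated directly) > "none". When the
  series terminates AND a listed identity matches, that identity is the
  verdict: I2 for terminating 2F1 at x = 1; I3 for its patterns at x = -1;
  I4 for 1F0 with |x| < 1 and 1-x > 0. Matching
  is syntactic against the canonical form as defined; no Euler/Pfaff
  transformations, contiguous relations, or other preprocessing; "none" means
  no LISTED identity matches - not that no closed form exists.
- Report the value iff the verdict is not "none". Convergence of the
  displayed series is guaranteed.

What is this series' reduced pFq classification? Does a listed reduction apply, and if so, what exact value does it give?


At argument 1: a 2F1 with upper {6/11, 1}, lower {72/11}, scaled by C = 6. Verdict (x = 1): the Gauss summation I1 applies (x = 1: the Gamma ratio telescopes since c-a-b = 5 > 0 and a = 1 in Z>0). Exact value: 366/55.

The tell: t_0 = 6 here, and cancel k + 1/2 from the displayed ratio first; then prefactor 6.
Term ratio: r(k) = 1 * (k+6/11) (k+1) / [(k+72/11) (k+1)] - poly over poly, x = 1 from leading terms; C = 6 at k = 0.


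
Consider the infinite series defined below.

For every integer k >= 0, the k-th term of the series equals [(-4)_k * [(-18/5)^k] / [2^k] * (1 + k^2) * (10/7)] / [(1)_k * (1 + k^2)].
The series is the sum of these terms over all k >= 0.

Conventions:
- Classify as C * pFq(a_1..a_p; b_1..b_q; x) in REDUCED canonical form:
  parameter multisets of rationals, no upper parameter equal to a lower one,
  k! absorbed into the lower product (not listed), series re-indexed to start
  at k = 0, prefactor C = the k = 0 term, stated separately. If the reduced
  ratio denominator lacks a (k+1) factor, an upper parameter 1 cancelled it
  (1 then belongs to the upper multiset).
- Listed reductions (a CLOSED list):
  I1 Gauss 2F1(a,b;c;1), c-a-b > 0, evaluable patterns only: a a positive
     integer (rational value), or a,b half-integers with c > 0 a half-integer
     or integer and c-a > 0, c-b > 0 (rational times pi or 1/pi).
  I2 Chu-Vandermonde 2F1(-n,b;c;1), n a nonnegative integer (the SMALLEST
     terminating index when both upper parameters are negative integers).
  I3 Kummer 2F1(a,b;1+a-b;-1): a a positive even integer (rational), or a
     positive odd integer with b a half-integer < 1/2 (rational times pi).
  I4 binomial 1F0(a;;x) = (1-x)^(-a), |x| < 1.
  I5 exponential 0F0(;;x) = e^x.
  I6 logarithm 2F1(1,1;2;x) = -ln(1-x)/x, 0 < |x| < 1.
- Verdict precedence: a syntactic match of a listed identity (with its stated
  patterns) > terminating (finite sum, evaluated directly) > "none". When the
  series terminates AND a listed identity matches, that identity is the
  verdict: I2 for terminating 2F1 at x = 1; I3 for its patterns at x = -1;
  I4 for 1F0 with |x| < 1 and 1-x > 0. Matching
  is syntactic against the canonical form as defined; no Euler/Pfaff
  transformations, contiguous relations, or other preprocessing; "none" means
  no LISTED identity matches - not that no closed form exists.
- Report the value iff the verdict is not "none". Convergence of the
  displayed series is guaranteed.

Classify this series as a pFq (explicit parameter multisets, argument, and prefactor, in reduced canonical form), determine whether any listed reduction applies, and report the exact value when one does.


The tell: t_0 = 10/7 here, and k^2 + 1 divides numerator and denominator alike; C = 10/7, x = -9/5 after cancelling.
Adjacent-term ratio: r(k) = (-9/5) * (k-4) / [(k+1)] - rational in k. x = (-9/5); t_0 = 10/7; negate the roots.

x = -9/5 here; the reduced form reads 1F0, upper {-4}, lower {-}, C = 10/7. Verdict: terminating - no listed pattern fits, but -4 in the upper list cuts the series at k = 4; direct evaluation. Hence: 10976/125.


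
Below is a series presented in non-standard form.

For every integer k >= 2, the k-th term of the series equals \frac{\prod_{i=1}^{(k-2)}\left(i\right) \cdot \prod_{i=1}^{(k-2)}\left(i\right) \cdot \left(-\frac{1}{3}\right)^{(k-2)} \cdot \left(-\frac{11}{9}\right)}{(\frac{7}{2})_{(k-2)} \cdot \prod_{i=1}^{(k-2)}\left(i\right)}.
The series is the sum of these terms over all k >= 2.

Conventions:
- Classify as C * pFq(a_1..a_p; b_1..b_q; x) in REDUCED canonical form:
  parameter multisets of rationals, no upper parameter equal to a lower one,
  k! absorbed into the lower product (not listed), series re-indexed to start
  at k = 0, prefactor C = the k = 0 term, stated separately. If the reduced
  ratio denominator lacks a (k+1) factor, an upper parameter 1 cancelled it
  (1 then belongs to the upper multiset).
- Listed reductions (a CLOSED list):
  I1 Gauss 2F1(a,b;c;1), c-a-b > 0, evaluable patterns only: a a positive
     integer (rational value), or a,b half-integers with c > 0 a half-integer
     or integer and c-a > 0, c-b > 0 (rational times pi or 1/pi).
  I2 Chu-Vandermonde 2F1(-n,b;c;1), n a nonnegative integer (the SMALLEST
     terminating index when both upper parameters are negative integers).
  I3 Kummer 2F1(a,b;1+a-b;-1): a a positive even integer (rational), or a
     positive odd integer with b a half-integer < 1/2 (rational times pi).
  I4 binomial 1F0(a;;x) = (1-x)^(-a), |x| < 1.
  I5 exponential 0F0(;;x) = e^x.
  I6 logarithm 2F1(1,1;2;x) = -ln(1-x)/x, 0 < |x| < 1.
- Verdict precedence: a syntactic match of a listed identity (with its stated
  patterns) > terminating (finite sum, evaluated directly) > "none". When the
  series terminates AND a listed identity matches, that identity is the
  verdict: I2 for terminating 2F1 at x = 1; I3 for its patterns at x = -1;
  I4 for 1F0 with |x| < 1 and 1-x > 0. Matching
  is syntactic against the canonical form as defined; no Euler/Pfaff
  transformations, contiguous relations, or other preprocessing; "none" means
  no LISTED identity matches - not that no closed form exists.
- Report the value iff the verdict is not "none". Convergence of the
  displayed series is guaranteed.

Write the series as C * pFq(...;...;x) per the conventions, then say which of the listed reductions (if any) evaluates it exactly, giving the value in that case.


With C = -\frac{11}{9}: the canonical form is 2F1(1, 1; \frac{7}{2}; -\frac{1}{3}). Verdict: none - at argument -\frac{1}{3} the multisets {1, 1} ; {\frac{7}{2}} match no listed identity.

Key observation: t_0 being -\frac{11}{9}, the product of the first k integers (prefactor -11/9) is k!.
Term ratio: r(k) = -\frac{1}{3} * (k+1) (k+1) / [(k+\frac{7}{2}) (k+1)] ; factor over Q: parameters, x = -\frac{1}{3}, and C = -\frac{11}{9}.


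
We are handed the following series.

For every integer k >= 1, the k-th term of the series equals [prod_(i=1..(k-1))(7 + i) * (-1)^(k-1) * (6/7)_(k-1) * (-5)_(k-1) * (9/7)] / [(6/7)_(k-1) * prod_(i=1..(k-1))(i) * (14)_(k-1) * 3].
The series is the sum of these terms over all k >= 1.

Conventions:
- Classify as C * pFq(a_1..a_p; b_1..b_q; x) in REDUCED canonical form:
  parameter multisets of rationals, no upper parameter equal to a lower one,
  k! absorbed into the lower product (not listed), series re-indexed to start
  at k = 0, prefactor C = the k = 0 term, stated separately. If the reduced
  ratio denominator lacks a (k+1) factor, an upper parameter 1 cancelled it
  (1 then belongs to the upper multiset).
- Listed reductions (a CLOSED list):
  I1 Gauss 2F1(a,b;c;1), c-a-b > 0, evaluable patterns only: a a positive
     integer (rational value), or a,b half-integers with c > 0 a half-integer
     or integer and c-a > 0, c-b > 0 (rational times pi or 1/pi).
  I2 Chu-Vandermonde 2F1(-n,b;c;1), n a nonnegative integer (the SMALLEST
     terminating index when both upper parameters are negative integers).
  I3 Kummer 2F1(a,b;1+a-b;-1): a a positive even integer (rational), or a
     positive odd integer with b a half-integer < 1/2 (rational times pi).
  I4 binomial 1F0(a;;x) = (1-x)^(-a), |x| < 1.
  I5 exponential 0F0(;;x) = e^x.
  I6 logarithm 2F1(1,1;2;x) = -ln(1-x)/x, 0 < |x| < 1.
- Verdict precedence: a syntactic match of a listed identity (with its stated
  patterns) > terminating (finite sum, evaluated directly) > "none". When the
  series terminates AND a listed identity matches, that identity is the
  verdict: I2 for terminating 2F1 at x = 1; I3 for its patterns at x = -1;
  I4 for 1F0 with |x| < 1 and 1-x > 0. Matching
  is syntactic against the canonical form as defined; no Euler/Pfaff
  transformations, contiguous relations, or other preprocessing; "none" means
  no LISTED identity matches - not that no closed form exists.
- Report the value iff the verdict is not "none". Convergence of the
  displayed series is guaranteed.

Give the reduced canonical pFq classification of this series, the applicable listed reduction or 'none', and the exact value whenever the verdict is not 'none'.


Classification (C = 3/7): 2F1 with upper {-5, 8}, lower {14}, argument x = -1. Verdict at x = -1: Kummer (I3) matches (x = -1; c = 14 equals 1+a-b for upper {-5, 8}: listed pattern). Value: 429/98.

First insight: t_0 being 3/7, the parameter 6/7 appears in both the upper and lower lists and cancels.
Adjacent-term ratio: r(k) = (-1) * (k-5) (k+8) / [(k+14) (k+1)] - rational in k, leading ratio (-1); with t_0 = 3/7, classification follows.


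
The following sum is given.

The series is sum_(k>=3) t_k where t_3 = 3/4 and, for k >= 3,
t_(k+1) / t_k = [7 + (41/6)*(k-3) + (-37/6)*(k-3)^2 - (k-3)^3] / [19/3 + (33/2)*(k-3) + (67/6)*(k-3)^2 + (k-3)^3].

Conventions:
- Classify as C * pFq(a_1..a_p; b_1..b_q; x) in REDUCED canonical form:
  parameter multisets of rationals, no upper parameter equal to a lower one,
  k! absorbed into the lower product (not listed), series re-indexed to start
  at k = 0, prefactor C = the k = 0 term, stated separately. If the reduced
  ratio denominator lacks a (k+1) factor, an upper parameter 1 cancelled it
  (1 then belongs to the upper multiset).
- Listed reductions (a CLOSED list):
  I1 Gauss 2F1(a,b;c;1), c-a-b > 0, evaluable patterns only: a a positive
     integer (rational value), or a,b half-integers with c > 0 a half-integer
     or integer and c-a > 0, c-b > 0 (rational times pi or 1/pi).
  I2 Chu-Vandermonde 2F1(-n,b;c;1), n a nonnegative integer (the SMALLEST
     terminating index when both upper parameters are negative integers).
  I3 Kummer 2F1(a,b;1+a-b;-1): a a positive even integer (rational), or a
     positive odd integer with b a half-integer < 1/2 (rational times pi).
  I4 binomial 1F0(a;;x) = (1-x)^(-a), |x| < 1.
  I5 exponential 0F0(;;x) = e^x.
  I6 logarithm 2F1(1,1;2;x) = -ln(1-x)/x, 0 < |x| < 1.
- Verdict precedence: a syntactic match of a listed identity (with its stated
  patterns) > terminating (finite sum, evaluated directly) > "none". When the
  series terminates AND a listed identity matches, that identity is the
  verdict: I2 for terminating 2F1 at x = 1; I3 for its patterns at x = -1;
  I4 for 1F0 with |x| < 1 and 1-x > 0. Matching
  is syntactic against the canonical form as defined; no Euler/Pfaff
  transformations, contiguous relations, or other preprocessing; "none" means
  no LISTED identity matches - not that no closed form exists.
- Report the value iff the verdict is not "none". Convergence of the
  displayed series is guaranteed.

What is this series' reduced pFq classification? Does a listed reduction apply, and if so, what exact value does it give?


Reduced: x = -1, 2F1, upper = {-3/2, 7}, lower = {19/2}, C = 3/4. Verdict: the Kummer evaluation I3 applies (x = -1; c = 19/2 equals 1+a-b for upper {-3/2, 7}: listed pattern). Sum: (2297295/4194304) * pi.

First insight: x = (-1) and the expanded ratio factors over Q; C = 3/4, x = -1, roots give parameters.
Ratio: r(k) = (-1) * (k-3/2) (k+7) / [(k+19/2) (k+1)] - rational in k. x = (-1); t_0 = 3/4; negate the roots.


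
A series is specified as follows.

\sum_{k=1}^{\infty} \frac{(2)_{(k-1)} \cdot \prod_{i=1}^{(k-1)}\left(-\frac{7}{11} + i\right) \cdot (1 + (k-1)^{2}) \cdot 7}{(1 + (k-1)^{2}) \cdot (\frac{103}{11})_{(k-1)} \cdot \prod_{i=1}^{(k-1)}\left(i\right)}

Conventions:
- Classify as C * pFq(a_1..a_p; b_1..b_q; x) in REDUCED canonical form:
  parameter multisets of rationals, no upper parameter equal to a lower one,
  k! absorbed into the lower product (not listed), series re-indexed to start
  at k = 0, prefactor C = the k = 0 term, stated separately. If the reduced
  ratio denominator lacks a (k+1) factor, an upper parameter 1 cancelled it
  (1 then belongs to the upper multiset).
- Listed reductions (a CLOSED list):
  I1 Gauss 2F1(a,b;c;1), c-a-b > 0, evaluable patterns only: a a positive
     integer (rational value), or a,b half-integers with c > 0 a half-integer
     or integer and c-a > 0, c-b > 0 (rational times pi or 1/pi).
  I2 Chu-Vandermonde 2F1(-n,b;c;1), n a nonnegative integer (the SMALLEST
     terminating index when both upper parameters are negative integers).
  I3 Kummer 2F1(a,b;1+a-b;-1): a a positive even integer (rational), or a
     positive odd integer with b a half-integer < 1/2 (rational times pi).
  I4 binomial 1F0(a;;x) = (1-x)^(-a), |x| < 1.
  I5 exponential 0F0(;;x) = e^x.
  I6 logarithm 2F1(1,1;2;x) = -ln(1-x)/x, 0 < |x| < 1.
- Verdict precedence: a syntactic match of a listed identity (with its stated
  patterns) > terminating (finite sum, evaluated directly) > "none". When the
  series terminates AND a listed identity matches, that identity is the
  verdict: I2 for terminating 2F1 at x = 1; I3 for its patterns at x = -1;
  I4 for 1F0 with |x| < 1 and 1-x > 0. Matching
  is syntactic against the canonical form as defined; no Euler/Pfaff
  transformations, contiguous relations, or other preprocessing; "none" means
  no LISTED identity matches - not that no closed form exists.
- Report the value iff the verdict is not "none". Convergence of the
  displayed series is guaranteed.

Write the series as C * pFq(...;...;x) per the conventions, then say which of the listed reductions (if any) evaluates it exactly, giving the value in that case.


The series (x = 1) is 2F1: upper {\frac{4}{11}, 2}, lower {\frac{103}{11}}, prefactor 7. Verdict: this is the Gauss summation I1 (x = 1: the Gamma ratio telescopes since c-a-b = 7 > 0 and a = 2 in Z>0). Value: \frac{1863}{242}.

First insight: from the first term 7: the running product (C = 7) telescopes to a rising factorial.
Term ratio: r(k) = 1 * (k+\frac{4}{11}) (k+2) / [(k+\frac{103}{11}) (k+1)] - poly over poly, x = 1 from leading terms; C = 7 at k = 0.


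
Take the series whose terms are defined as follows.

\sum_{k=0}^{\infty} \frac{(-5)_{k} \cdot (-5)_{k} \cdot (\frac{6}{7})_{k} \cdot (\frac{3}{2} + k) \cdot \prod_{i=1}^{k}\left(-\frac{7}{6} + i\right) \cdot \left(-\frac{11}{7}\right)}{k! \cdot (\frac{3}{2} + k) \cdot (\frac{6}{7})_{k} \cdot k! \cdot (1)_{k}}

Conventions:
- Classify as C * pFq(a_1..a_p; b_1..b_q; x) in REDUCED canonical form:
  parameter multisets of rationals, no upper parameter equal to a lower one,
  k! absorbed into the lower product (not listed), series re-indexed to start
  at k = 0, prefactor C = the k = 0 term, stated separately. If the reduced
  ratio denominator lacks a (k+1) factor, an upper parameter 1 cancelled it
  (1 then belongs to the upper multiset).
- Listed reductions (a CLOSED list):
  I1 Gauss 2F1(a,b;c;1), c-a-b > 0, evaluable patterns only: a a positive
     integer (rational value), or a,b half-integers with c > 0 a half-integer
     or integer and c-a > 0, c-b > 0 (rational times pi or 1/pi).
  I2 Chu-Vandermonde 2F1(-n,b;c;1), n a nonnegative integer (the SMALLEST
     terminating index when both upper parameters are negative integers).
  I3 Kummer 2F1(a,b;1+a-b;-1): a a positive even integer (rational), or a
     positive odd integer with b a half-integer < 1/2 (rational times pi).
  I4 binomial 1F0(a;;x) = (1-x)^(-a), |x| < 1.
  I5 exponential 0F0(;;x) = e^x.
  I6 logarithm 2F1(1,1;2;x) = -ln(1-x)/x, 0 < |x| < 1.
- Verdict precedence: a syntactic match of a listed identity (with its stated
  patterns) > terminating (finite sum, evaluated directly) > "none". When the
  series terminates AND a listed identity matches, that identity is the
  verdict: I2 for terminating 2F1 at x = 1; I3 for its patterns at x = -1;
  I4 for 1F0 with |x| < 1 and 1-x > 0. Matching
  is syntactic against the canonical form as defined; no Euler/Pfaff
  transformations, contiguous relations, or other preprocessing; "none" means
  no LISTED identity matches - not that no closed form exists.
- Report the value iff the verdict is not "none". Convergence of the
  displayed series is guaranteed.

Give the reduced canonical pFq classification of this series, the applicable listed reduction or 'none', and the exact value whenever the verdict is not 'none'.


Prefactor -\frac{11}{7}, argument 1: 3F2 with upper {-5, -5, -\frac{1}{6}} over lower {1, 1}. Verdict: terminating (-5 upstairs). 6 nonzero terms in all; added directly. Value: \frac{4436971}{186624}.

Key step: x = 1 and the denominator's factorial ratio (prefactor -11/7) is a lower Pochhammer.
Step ratio: r(k) = 1 * (k-5) (k-5) (k-\frac{1}{6}) / [(k+1) (k+1) (k+1)] - poly over poly, x = 1 from leading terms; C = -\frac{11}{7} at k = 0.


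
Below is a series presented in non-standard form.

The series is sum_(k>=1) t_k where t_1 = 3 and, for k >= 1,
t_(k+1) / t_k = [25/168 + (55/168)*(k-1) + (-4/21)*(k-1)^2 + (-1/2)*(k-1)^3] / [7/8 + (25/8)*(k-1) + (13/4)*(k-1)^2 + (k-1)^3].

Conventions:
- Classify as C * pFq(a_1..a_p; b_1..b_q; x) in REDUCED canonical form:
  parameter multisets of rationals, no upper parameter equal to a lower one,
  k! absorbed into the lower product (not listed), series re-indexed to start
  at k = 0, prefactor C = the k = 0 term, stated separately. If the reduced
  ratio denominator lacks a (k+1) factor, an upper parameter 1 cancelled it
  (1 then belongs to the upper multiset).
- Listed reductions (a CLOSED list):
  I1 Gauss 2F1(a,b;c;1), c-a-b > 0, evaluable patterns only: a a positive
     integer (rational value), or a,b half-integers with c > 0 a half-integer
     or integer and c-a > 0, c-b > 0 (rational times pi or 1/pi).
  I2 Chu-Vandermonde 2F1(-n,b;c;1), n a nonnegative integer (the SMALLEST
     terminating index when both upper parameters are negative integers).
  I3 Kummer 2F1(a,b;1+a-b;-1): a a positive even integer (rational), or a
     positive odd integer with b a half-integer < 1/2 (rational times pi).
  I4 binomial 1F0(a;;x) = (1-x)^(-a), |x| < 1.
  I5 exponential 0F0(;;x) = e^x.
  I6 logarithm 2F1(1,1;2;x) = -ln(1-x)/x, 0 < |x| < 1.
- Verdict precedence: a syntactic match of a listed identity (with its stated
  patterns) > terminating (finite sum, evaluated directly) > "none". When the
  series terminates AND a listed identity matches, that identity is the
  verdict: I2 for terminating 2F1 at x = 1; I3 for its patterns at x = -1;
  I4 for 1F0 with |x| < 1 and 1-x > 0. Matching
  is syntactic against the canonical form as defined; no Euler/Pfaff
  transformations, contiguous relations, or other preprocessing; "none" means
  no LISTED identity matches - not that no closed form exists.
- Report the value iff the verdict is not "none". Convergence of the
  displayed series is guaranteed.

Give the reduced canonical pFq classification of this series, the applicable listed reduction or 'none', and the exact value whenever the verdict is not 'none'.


This is 3 * 2F1(-5/6, 5/7; 7/4; -1/2) in reduced canonical form. Verdict: no listed reduction: x = -1/2 and upper {-5/6, 5/7} fail every I1-I6 pattern.

Key step: t_0 = 3 here, and cancel k + 1/2 from the displayed ratio first; then C = 3.
Step ratio: r(k) = (-1/2) * (k-5/6) (k+5/7) / [(k+7/4) (k+1)] - rational; roots negated = parameters, x = (-1/2), C = 3.


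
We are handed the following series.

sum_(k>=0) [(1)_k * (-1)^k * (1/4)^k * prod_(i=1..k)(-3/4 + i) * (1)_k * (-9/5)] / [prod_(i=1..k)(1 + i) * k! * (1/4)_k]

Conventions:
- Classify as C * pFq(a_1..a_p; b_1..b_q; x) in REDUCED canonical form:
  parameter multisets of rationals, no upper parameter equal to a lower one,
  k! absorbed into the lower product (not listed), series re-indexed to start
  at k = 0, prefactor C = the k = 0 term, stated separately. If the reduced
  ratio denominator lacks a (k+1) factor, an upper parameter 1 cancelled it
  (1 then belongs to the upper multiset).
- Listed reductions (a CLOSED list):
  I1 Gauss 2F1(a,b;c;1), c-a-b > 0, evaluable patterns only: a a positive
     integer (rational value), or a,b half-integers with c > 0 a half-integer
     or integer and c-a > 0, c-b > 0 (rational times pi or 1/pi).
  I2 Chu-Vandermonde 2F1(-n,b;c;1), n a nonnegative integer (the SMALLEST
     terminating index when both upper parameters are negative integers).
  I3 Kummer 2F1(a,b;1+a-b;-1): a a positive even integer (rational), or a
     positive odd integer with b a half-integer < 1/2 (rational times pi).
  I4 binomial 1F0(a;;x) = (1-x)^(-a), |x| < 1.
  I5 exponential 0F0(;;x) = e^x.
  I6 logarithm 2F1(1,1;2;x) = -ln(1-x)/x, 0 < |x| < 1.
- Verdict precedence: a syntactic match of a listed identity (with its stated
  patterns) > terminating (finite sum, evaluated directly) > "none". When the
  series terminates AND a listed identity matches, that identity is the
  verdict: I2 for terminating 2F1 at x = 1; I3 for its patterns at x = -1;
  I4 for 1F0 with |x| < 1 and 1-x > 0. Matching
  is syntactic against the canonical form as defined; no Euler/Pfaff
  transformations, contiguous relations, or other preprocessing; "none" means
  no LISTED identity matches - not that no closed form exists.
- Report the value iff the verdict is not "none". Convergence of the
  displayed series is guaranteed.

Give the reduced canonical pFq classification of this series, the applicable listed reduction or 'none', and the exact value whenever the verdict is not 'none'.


At argument -1/4: a 2F1 with upper {1, 1}, lower {2}, scaled by C = -9/5. Verdict at x = -1/4: the I6 logarithm reduction matches (the logarithm: parameters (1,1;2), x = -1/4). Value: (-36/5) * ln(5/4).

Structural cue: t_0 being -9/5, the running product (prefactor -9/5) telescopes to a rising factorial.
Step ratio: r(k) = (-1/4) * (k+1) (k+1) / [(k+2) (k+1)] - rational; roots negated = parameters, x = (-1/4), C = -9/5.


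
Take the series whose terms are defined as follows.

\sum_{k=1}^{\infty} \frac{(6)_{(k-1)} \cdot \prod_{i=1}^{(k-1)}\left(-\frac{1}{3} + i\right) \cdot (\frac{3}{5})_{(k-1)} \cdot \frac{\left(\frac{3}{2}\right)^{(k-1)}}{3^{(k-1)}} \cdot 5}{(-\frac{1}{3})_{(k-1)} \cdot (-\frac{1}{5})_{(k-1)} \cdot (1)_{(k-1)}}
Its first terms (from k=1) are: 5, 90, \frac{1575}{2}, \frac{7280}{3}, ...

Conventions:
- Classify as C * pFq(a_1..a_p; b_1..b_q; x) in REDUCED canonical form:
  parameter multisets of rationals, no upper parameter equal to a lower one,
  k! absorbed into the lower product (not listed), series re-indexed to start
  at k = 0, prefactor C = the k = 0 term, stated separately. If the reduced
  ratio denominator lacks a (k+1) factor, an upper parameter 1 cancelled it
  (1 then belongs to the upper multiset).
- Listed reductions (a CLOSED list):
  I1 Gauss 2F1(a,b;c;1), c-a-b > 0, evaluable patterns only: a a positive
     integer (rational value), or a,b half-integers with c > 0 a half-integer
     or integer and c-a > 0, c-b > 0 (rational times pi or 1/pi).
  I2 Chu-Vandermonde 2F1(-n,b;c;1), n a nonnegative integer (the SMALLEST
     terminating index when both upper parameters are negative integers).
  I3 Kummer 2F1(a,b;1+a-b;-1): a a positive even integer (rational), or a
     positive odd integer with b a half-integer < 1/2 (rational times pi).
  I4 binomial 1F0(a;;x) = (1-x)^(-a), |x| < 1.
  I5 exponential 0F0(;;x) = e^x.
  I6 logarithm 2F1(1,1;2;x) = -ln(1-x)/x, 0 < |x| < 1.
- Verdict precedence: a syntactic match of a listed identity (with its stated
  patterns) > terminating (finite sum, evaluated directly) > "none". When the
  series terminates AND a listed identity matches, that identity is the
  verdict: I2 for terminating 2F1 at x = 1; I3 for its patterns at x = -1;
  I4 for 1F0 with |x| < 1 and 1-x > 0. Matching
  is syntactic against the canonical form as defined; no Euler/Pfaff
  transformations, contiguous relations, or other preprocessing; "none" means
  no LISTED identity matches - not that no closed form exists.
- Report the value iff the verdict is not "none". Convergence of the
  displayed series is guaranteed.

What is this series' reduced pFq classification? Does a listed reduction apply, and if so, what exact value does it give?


The series (x = \frac{1}{2}) is 3F2: upper {\frac{3}{5}, \frac{2}{3}, 6}, lower {-\frac{1}{3}, -\frac{1}{5}}, prefactor 5. Verdict: none here - no I1-I6 shape fits x = \frac{1}{2} with lower {-\frac{1}{3}, -\frac{1}{5}}.

Key observation: t_0 being 5, the two k-th powers (C = 5) combine into one argument.
Adjacent-term ratio: r(k) = \frac{1}{2} * (k+\frac{3}{5}) (k+\frac{2}{3}) (k+6) / [(k-\frac{1}{3}) (k-\frac{1}{5}) (k+1)] - rational in k, leading ratio \frac{1}{2}; with t_0 = 5, classification follows.


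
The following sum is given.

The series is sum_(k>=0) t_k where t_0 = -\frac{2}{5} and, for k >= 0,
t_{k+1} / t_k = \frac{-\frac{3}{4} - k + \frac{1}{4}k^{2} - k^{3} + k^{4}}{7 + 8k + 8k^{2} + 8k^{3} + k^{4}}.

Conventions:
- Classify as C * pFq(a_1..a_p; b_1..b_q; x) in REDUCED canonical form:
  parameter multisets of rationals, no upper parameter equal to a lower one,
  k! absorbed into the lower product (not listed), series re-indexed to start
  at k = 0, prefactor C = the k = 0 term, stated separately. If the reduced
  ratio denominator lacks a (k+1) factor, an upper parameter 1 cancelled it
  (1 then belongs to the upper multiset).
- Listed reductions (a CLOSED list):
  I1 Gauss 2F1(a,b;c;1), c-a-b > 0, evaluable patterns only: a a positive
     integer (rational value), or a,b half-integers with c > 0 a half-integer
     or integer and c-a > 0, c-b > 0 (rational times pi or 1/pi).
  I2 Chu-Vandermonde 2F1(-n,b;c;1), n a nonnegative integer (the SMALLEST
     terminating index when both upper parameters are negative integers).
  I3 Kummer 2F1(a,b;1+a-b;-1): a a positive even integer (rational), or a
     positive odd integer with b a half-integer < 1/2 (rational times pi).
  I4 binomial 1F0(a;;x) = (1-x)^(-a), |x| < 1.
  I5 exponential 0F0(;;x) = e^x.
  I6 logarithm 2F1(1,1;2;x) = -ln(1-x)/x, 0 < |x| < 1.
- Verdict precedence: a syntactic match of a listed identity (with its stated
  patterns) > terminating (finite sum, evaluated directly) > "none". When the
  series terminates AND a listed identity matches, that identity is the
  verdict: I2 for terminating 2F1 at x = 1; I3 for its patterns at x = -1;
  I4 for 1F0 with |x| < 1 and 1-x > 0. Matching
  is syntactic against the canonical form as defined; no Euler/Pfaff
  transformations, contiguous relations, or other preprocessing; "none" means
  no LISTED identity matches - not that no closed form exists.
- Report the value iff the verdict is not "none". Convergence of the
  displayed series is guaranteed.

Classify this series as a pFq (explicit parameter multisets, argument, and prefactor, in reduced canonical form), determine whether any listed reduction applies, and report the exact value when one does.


Classification (C = -\frac{2}{5}): 2F1 with upper {-\frac{3}{2}, \frac{1}{2}}, lower {7}, argument x = 1. Verdict: Gauss's theorem I1 (half-integer case) fires (x = 1; upper {-\frac{3}{2}, \frac{1}{2}} half-integers, c = 7 in the evaluable pattern). Sum: \left(-\frac{8388608}{7432425}\right) / \pi.

First insight: from the first term -\frac{2}{5}: roots of the ratio polynomials (C = -2/5, x = 1) are the negated parameters.
Consecutive-term ratio: r(k) = 1 * (k-\frac{3}{2}) (k+\frac{1}{2}) / [(k+7) (k+1)] - rational in k. x = 1; t_0 = -\frac{2}{5}; negate the roots.
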